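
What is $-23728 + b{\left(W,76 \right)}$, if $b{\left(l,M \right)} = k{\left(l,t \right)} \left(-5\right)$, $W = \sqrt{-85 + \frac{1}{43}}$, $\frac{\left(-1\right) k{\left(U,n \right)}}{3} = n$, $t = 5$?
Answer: $-23653$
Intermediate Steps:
$k{\left(U,n \right)} = - 3 n$
$W = \frac{3 i \sqrt{17458}}{43}$ ($W = \sqrt{-85 + \frac{1}{43}} = \sqrt{- \frac{3654}{43}} = \frac{3 i \sqrt{17458}}{43} \approx 9.2183 i$)
$b{\left(l,M \right)} = 75$ ($b{\left(l,M \right)} = \left(-3\right) 5 \left(-5\right) = \left(-15\right) \left(-5\right) = 75$)
$-23728 + b{\left(W,76 \right)} = -23728 + 75 = -23653$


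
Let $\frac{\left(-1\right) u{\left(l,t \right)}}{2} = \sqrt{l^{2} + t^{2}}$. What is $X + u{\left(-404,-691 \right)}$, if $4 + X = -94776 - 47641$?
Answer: $-142421 - 2 \sqrt{640697} \approx -1.4402 \cdot 10^{5}$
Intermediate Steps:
$u{\left(l,t \right)} = - 2 \sqrt{l^{2} + t^{2}}$
$X = -142421$ ($X = -4 - 142417 = -142421$)
$X + u{\left(-404,-691 \right)} = -142421 - 2 \sqrt{\left(-404\right)^{2} + \left(-691\right)^{2}} = -142421 - 2 \sqrt{163216 + 477481} = -142421 - 2 \sqrt{640697}$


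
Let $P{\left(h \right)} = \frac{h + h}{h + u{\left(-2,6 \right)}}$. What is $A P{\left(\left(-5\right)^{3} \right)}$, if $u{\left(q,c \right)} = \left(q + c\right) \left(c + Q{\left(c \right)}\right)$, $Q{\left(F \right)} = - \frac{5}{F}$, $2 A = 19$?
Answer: $\frac{7125}{313} \approx 22.764$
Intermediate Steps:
$A = \frac{19}{2}$ ($A = \frac{1}{2} \cdot 19 = \frac{19}{2} \approx 9.5$)
$u{\left(q,c \right)} = \left(c + q\right) \left(c - \frac{5}{c}\right)$ ($u{\left(q,c \right)} = \left(q + c\right) \left(c - \frac{5}{c}\right) = \left(c + q\right) \left(c - \frac{5}{c}\right)$)
$P{\left(h \right)} = \frac{2 h}{\frac{62}{3} + h}$ ($P{\left(h \right)} = \frac{h + h}{h + \left(-5 + 6^{2} + 6 \left(-2\right) - - \frac{10}{6}\right)} = \frac{2 h}{h - \left(-19 - \frac{5}{3}\right)} = \frac{2 h}{h + \left(-5 + 36 - 12 + \frac{5}{3}\right)} = \frac{2 h}{h + \frac{62}{3}} = \frac{2 h}{\frac{62}{3} + h}$)
$A P{\left(\left(-5\right)^{3} \right)} = \frac{19 \frac{6 \left(-5\right)^{3}}{62 + 3 \left(-5\right)^{3}}}{2} = \frac{19 \cdot 6 \left(-125\right) \frac{1}{62 + 3 \left(-125\right)}}{2} = \frac{19 \cdot 6 \left(-125\right) \frac{1}{62 - 375}}{2} = \frac{19 \cdot 6 \left(-125\right) \frac{1}{-313}}{2} = \frac{19 \cdot 6 \left(-125\right) \left(- \frac{1}{313}\right)}{2} = \frac{19}{2} \cdot \frac{750}{313} = \frac{7125}{313}$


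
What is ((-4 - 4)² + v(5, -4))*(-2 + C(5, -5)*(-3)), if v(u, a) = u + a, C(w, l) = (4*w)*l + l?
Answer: 20345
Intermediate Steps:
C(w, l) = l + 4*l*w (C(w, l) = 4*l*w + l = l + 4*l*w)
v(u, a) = a + u
((-4 - 4)² + v(5, -4))*(-2 + C(5, -5)*(-3)) = ((-4 - 4)² + (-4 + 5))*(-2 - 5*(1 + 4*5)*(-3)) = ((-8)² + 1)*(-2 - 5*(1 + 20)*(-3)) = (64 + 1)*(-2 - 5*21*(-3)) = 65*(-2 - 105*(-3)) = 65*(-2 + 315) = 65*313 = 20345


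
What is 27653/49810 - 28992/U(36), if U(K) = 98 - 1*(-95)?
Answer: -1438754491/9613330 ≈ -149.66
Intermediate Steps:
U(K) = 193 (U(K) = 98 + 95 = 193)
27653/49810 - 28992/U(36) = 27653/49810 - 28992/193 = -1438754491/9613330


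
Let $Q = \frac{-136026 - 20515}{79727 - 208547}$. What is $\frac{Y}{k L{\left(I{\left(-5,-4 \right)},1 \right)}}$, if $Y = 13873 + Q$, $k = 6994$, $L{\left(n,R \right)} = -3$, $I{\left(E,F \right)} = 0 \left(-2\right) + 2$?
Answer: $- \frac{94067179}{142257960} \approx -0.66124$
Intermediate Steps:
$I{\left(E,F \right)} = 2$ ($I{\left(E,F \right)} = 0 + 2 = 2$)
$Q = \frac{8239}{6780}$ ($Q = - \frac{156541}{-128820} = \left(-156541\right) \left(- \frac{1}{128820}\right) = \frac{8239}{6780} \approx 1.2152$)
$Y = \frac{94067179}{6780}$ ($Y = 13873 + \frac{8239}{6780} = \frac{94067179}{6780} \approx 13874.0$)
$\frac{Y}{k L{\left(I{\left(-5,-4 \right)},1 \right)}} = \frac{94067179}{6780 \cdot 6994 \left(-3\right)} = \frac{94067179}{6780 \left(-20982\right)} = \frac{94067179}{6780} \left(- \frac{1}{20982}\right) = - \frac{94067179}{142257960}$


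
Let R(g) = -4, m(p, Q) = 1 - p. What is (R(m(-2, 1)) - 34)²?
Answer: 1444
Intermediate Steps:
(R(m(-2, 1)) - 34)² = (-4 - 34)² = (-38)² = 1444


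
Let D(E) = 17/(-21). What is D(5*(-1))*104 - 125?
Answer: -4393/21 ≈ -209.19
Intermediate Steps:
D(E) = -17/21 (D(E) = 17*(-1/21) = -17/21)
D(5*(-1))*104 - 125 = -17/21*104 - 125 = -1768/21 - 125 = -4393/21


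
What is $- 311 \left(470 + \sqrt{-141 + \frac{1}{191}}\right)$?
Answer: $-146170 - \frac{311 i \sqrt{5143630}}{191} \approx -1.4617 \cdot 10^{5} - 3692.9 i$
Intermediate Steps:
$- 311 \left(470 + \sqrt{-141 + \frac{1}{191}}\right) = - 311 \left(470 + \sqrt{- \frac{26930}{191}}\right) = - 311 \left(470 + \frac{i \sqrt{5143630}}{191}\right) = -146170 - \frac{311 i \sqrt{5143630}}{191}$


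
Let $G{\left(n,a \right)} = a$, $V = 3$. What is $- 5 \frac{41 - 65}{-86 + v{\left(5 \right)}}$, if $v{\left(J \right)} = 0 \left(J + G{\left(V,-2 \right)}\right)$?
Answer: $- \frac{60}{43} \approx -1.3953$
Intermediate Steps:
$v{\left(J \right)} = 0$ ($v{\left(J \right)} = 0 \left(J - 2\right) = 0 \left(-2 + J\right) = 0$)
$- 5 \frac{41 - 65}{-86 + v{\left(5 \right)}} = - 5 \frac{41 - 65}{-86 + 0} = - 5 \left(- \frac{24}{-86}\right) = - 5 \left(\left(-24\right) \left(- \frac{1}{86}\right)\right) = \left(-5\right) \frac{12}{43} = - \frac{60}{43}$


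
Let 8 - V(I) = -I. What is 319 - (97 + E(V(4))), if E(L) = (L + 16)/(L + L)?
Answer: 1325/6 ≈ 220.83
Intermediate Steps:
V(I) = 8 + I (V(I) = 8 - (-1)*I = 8 + I)
E(L) = (16 + L)/(2*L) (E(L) = (16 + L)/((2*L)) = (16 + L)*(1/(2*L)) = (16 + L)/(2*L))
319 - (97 + E(V(4))) = 319 - (97 + (16 + (8 + 4))/(2*(8 + 4))) = 319 - (97 + (½)*(16 + 12)/12) = 319 - (97 + (½)*(1/12)*28) = 319 - (97 + 7/6) = 319 - 1*589/6 = 319 - 589/6 = 1325/6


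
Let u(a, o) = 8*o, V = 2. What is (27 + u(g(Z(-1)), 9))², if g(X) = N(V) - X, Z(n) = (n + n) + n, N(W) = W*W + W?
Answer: 9801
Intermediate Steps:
N(W) = W + W² (N(W) = W² + W = W + W²)
Z(n) = 3*n (Z(n) = 2*n + n = 3*n)
g(X) = 6 - X (g(X) = 2*(1 + 2) - X = 2*3 - X = 6 - X)
(27 + u(g(Z(-1)), 9))² = (27 + 8*9)² = (27 + 72)² = 99² = 9801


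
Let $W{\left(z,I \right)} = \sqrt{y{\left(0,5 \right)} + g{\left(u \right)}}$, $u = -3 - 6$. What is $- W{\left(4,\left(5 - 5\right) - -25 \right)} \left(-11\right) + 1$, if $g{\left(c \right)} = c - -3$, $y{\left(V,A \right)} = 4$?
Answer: $1 + 11 i \sqrt{2} \approx 1.0 + 15.556 i$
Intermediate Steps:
$u = -9$ ($u = -3 - 6 = -9$)
$g{\left(c \right)} = 3 + c$ ($g{\left(c \right)} = c + 3 = 3 + c$)
$W{\left(z,I \right)} = i \sqrt{2}$ ($W{\left(z,I \right)} = \sqrt{4 + \left(3 - 9\right)} = \sqrt{4 - 6} = \sqrt{-2} = i \sqrt{2}$)
$- W{\left(4,\left(5 - 5\right) - -25 \right)} \left(-11\right) + 1 = - i \sqrt{2} \left(-11\right) + 1 = 11 i \sqrt{2} + 1 = 1 + 11 i \sqrt{2}$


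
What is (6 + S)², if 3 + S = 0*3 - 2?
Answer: 1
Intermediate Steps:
S = -5 (S = -3 + (0*3 - 2) = -3 + (0 - 2) = -3 - 2 = -5)
(6 + S)² = (6 - 5)² = 1² = 1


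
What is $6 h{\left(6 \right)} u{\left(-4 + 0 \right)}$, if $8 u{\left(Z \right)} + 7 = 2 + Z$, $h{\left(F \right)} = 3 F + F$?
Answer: $-162$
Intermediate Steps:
$h{\left(F \right)} = 4 F$
$u{\left(Z \right)} = - \frac{5}{8} + \frac{Z}{8}$ ($u{\left(Z \right)} = - \frac{7}{8} + \frac{2 + Z}{8} = - \frac{7}{8} + \left(\frac{1}{4} + \frac{Z}{8}\right) = - \frac{5}{8} + \frac{Z}{8}$)
$6 h{\left(6 \right)} u{\left(-4 + 0 \right)} = 6 \cdot 4 \cdot 6 \left(- \frac{5}{8} + \frac{-4 + 0}{8}\right) = 6 \cdot 24 \left(- \frac{5}{8} + \frac{1}{8} \left(-4\right)\right) = 144 \left(- \frac{5}{8} - \frac{1}{2}\right) = 144 \left(- \frac{9}{8}\right) = -162$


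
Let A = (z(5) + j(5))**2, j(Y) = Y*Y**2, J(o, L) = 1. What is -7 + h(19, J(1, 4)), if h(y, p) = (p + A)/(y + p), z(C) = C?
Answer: 16761/20 ≈ 838.05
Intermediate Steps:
j(Y) = Y**3
A = 16900 (A = (5 + 5**3)**2 = (5 + 125)**2 = 130**2 = 16900)
h(y, p) = (16900 + p)/(p + y) (h(y, p) = (p + 16900)/(y + p) = (16900 + p)/(p + y))
-7 + h(19, J(1, 4)) = -7 + (16900 + 1)/(1 + 19) = -7 + 16901/20 = 16761/20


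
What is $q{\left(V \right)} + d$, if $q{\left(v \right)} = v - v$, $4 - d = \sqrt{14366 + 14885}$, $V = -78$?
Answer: $4 - \sqrt{29251} \approx -167.03$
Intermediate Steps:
$d = 4 - \sqrt{29251}$ ($d = 4 - \sqrt{14366 + 14885} = 4 - \sqrt{29251} \approx -167.03$)
$q{\left(v \right)} = 0$
$q{\left(V \right)} + d = 0 + \left(4 - \sqrt{29251}\right) = 4 - \sqrt{29251}$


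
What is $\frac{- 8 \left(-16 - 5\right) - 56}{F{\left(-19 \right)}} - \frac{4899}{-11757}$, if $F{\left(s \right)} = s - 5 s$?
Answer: $\frac{140759}{74461} \approx 1.8904$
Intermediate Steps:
$F{\left(s \right)} = - 4 s$
$\frac{- 8 \left(-16 - 5\right) - 56}{F{\left(-19 \right)}} - \frac{4899}{-11757} = \frac{- 8 \left(-16 - 5\right) - 56}{\left(-4\right) \left(-19\right)} - \frac{4899}{-11757} = \frac{- 8 \left(-16 - 5\right) - 56}{76} - - \frac{1633}{3919} = \left(\left(-8\right) \left(-21\right) - 56\right) \frac{1}{76} + \frac{1633}{3919} = \left(168 - 56\right) \frac{1}{76} + \frac{1633}{3919} = 112 \cdot \frac{1}{76} + \frac{1633}{3919} = \frac{28}{19} + \frac{1633}{3919} = \frac{140759}{74461}$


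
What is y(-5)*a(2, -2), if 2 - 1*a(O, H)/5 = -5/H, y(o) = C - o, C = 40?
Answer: -225/2 ≈ -112.50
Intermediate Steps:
y(o) = 40 - o
a(O, H) = 10 + 25/H (a(O, H) = 10 - (-25)/H = 10 + 25/H)
y(-5)*a(2, -2) = (40 - 1*(-5))*(10 + 25/(-2)) = (40 + 5)*(10 + 25*(-1/2)) = 45*(10 - 25/2) = 45*(-5/2) = -225/2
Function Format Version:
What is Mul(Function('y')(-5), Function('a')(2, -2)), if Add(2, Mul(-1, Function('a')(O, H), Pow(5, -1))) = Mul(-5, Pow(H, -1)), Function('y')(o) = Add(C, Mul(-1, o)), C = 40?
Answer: Rational(-225, 2) ≈ -112.50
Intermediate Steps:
Function('y')(o) = Add(40, Mul(-1, o))
Function('a')(O, H) = Add(10, Mul(25, Pow(H, -1))) (Function('a')(O, H) = Add(10, Mul(-5, Mul(-5, Pow(H, -1)))) = Add(10, Mul(25, Pow(H, -1))))
Mul(Function('y')(-5), Function('a')(2, -2)) = Mul(Add(40, Mul(-1, -5)), Add(10, Mul(25, Pow(-2, -1)))) = Mul(Add(40, 5), Add(10, Mul(25, Rational(-1, 2)))) = Mul(45, Add(10, Rational(-25, 2))) = Mul(45, Rational(-5, 2)) = Rational(-225, 2)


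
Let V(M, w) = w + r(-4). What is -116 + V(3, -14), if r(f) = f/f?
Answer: -129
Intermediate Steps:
r(f) = 1
V(M, w) = 1 + w (V(M, w) = w + 1 = 1 + w)
-116 + V(3, -14) = -116 + (1 - 14) = -116 - 13 = -129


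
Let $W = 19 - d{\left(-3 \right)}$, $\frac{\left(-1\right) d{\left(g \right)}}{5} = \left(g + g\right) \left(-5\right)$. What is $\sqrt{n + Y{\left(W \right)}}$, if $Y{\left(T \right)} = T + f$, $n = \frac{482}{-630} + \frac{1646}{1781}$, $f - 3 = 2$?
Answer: $\frac{\sqrt{6090495967465}}{187005} \approx 13.197$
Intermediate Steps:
$f = 5$ ($f = 3 + 2 = 5$)
$d{\left(g \right)} = 50 g$ ($d{\left(g \right)} = - 5 \left(g + g\right) \left(-5\right) = - 5 \cdot 2 g \left(-5\right) = - 5 \left(- 10 g\right) = 50 g$)
$W = 169$ ($W = 19 - 50 \left(-3\right) = 19 - -150 = 19 + 150 = 169$)
$n = \frac{89269}{561015}$ ($n = 482 \left(- \frac{1}{630}\right) + 1646 \cdot \frac{1}{1781} = - \frac{241}{315} + \frac{1646}{1781} = \frac{89269}{561015} \approx 0.15912$)
$Y{\left(T \right)} = 5 + T$ ($Y{\left(T \right)} = T + 5 = 5 + T$)
$\sqrt{n + Y{\left(W \right)}} = \sqrt{\frac{89269}{561015} + \left(5 + 169\right)} = \sqrt{\frac{89269}{561015} + 174} = \sqrt{\frac{97705879}{561015}} = \frac{\sqrt{6090495967465}}{187005}$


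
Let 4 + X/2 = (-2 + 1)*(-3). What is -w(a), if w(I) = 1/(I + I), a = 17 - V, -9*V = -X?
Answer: -9/310 ≈ -0.029032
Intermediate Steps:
X = -2 (X = -8 + 2*((-2 + 1)*(-3)) = -8 + 2*(-1*(-3)) = -8 + 2*3 = -8 + 6 = -2)
V = -2/9 (V = -(-1)*(-2)/9 = -1/9*2 = -2/9 ≈ -0.22222)
a = 155/9 (a = 17 - 1*(-2/9) = 17 + 2/9 = 155/9 ≈ 17.222)
w(I) = 1/(2*I)
-w(a) = -1/(2*155/9) = -9/(2*155) = -1*9/310 = -9/310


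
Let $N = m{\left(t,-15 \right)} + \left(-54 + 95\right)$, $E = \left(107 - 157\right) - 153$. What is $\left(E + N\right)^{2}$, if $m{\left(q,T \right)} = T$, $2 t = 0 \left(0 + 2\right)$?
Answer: $31329$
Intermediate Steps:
$t = 0$ ($t = \frac{0 \left(0 + 2\right)}{2} = \frac{0 \cdot 2}{2} = \frac{1}{2} \cdot 0 = 0$)
$E = -203$ ($E = -50 - 153 = -203$)
$N = 26$ ($N = -15 + \left(-54 + 95\right) = -15 + 41 = 26$)
$\left(E + N\right)^{2} = \left(-203 + 26\right)^{2} = \left(-177\right)^{2} = 31329$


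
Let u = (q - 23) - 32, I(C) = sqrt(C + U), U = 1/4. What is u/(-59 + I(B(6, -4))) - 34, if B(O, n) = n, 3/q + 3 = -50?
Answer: -24429430/738767 + 5836*I*sqrt(15)/738767 ≈ -33.068 + 0.030595*I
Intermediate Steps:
q = -3/53 (q = 3/(-3 - 50) = 3/(-53) = 3*(-1/53) = -3/53 ≈ -0.056604)
U = 1/4 ≈ 0.25000
I(C) = sqrt(1/4 + C) (I(C) = sqrt(C + 1/4) = sqrt(1/4 + C))
u = -2918/53 (u = (-3/53 - 23) - 32 = -1222/53 - 32 = -2918/53 ≈ -55.057)
u/(-59 + I(B(6, -4))) - 34 = -2918/53/(-59 + sqrt(1 + 4*(-4))/2) - 34 = -2918/53/(-59 + sqrt(1 - 16)/2) - 34 = -2918/53/(-59 + sqrt(-15)/2) - 34 = -2918/53/(-59 + (I*sqrt(15))/2) - 34 = -2918/53/(-59 + I*sqrt(15)/2) - 34 = -2918/(53*(-59 + I*sqrt(15)/2)) - 34 = -34 - 2918/(53*(-59 + I*sqrt(15)/2))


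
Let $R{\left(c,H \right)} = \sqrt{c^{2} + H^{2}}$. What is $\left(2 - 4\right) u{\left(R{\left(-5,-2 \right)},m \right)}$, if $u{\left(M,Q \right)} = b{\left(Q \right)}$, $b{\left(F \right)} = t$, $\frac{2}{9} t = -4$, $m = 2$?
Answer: $36$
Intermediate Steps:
$t = -18$ ($t = \frac{9}{2} \left(-4\right) = -18$)
$b{\left(F \right)} = -18$
$R{\left(c,H \right)} = \sqrt{H^{2} + c^{2}}$
$u{\left(M,Q \right)} = -18$
$\left(2 - 4\right) u{\left(R{\left(-5,-2 \right)},m \right)} = \left(2 - 4\right) \left(-18\right) = \left(-2\right) \left(-18\right) = 36$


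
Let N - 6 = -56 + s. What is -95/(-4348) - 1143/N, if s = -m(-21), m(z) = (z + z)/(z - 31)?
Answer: 129339359/5743708 ≈ 22.518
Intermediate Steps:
m(z) = 2*z/(-31 + z) (m(z) = (2*z)/(-31 + z) = 2*z/(-31 + z))
s = -21/26 (s = -2*(-21)/(-31 - 21) = -2*(-21)/(-52) = -2*(-21)*(-1)/52 = -1*21/26 = -21/26 ≈ -0.80769)
N = -1321/26 (N = 6 + (-56 - 21/26) = 6 - 1477/26 = -1321/26 ≈ -50.808)
-95/(-4348) - 1143/N = -95/(-4348) - 1143/(-1321/26) = -95*(-1/4348) - 1143*(-26/1321) = 95/4348 + 29718/1321 = 129339359/5743708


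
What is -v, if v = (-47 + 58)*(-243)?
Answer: 2673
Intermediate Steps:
v = -2673 (v = 11*(-243) = -2673)
-v = -1*(-2673) = 2673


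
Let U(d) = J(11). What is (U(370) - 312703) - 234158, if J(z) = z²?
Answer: -546740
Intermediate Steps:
U(d) = 121 (U(d) = 11² = 121)
(U(370) - 312703) - 234158 = (121 - 312703) - 234158 = -312582 - 234158 = -546740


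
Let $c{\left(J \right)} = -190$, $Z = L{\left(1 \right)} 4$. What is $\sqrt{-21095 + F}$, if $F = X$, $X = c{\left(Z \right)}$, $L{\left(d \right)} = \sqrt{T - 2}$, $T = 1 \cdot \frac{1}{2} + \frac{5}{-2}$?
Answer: $3 i \sqrt{2365} \approx 145.89 i$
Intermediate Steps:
$T = -2$ ($T = 1 \cdot \frac{1}{2} + 5 \left(- \frac{1}{2}\right) = \frac{1}{2} - \frac{5}{2} = -2$)
$L{\left(d \right)} = 2 i$ ($L{\left(d \right)} = \sqrt{-2 - 2} = \sqrt{-4} = 2 i$)
$Z = 8 i$ ($Z = 2 i 4 = 8 i \approx 8.0 i$)
$X = -190$
$F = -190$
$\sqrt{-21095 + F} = \sqrt{-21095 - 190} = \sqrt{-21285} = 3 i \sqrt{2365}$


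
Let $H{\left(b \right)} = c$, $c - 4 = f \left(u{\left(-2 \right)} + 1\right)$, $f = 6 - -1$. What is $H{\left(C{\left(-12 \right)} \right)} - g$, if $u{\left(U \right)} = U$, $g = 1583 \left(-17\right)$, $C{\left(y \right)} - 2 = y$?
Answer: $26908$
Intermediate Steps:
$f = 7$ ($f = 6 + 1 = 7$)
$C{\left(y \right)} = 2 + y$
$g = -26911$
$c = -3$ ($c = 4 + 7 \left(-2 + 1\right) = 4 + 7 \left(-1\right) = 4 - 7 = -3$)
$H{\left(b \right)} = -3$
$H{\left(C{\left(-12 \right)} \right)} - g = -3 - -26911 = -3 + 26911 = 26908$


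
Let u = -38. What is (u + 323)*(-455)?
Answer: -129675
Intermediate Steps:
(u + 323)*(-455) = (-38 + 323)*(-455) = 285*(-455) = -129675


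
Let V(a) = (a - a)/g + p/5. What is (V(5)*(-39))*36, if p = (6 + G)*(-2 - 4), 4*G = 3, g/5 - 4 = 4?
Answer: 56862/5 ≈ 11372.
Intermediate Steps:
g = 40 (g = 20 + 5*4 = 20 + 20 = 40)
G = ¾ (G = (¼)*3 = ¾ ≈ 0.75000)
p = -81/2 (p = (6 + ¾)*(-2 - 4) = (27/4)*(-6) = -81/2 ≈ -40.500)
V(a) = -81/10 (V(a) = (a - a)/40 - 81/2/5 = 0*(1/40) - 81/2*⅕ = 0 - 81/10 = -81/10)
(V(5)*(-39))*36 = -81/10*(-39)*36 = (3159/10)*36 = 56862/5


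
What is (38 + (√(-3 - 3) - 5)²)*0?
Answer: 0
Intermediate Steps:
(38 + (√(-3 - 3) - 5)²)*0 = (38 + (√(-6) - 5)²)*0 = (38 + (I*√6 - 5)²)*0 = (38 + (-5 + I*√6)²)*0 = 0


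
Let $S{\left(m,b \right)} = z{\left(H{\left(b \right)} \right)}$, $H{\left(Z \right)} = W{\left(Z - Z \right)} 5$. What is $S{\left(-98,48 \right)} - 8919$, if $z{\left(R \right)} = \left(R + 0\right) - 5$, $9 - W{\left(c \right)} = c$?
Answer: $-8879$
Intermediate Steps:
$W{\left(c \right)} = 9 - c$
$H{\left(Z \right)} = 45$ ($H{\left(Z \right)} = \left(9 - \left(Z - Z\right)\right) 5 = \left(9 - 0\right) 5 = \left(9 + 0\right) 5 = 9 \cdot 5 = 45$)
$z{\left(R \right)} = -5 + R$ ($z{\left(R \right)} = R - 5 = -5 + R$)
$S{\left(m,b \right)} = 40$ ($S{\left(m,b \right)} = -5 + 45 = 40$)
$S{\left(-98,48 \right)} - 8919 = 40 - 8919 = -8879$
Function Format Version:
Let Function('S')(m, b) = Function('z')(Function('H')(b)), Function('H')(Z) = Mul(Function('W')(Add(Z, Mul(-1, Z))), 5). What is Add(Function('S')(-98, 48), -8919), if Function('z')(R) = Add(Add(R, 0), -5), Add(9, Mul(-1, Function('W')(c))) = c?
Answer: -8879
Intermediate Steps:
Function('W')(c) = Add(9, Mul(-1, c))
Function('H')(Z) = 45 (Function('H')(Z) = Mul(Add(9, Mul(-1, Add(Z, Mul(-1, Z)))), 5) = Mul(Add(9, Mul(-1, 0)), 5) = Mul(Add(9, 0), 5) = Mul(9, 5) = 45)
Function('z')(R) = Add(-5, R) (Function('z')(R) = Add(R, -5) = Add(-5, R))
Function('S')(m, b) = 40 (Function('S')(m, b) = Add(-5, 45) = 40)
Add(Function('S')(-98, 48), -8919) = Add(40, -8919) = -8879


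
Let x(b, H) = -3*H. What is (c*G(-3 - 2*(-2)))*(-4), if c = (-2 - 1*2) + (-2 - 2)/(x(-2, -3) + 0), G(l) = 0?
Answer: 0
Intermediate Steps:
c = -40/9 (c = (-2 - 1*2) + (-2 - 2)/(-3*(-3) + 0) = (-2 - 2) - 4/(9 + 0) = -4 - 4/9 = -40/9 ≈ -4.4444)
(c*G(-3 - 2*(-2)))*(-4) = -40/9*0*(-4) = 0*(-4) = 0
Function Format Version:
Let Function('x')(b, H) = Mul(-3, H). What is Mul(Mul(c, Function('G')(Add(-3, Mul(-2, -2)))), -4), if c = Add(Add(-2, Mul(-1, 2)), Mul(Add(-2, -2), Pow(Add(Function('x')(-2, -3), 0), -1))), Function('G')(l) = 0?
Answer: 0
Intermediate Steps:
c = Rational(-40, 9) (c = Add(Add(-2, Mul(-1, 2)), Mul(Add(-2, -2), Pow(Add(Mul(-3, -3), 0), -1))) = Add(Add(-2, -2), Mul(-4, Pow(Add(9, 0), -1))) = Add(-4, Mul(-4, Pow(9, -1))) = Add(-4, Mul(-4, Rational(1, 9))) = Add(-4, Rational(-4, 9)) = Rational(-40, 9) ≈ -4.4444)
Mul(Mul(c, Function('G')(Add(-3, Mul(-2, -2)))), -4) = Mul(Mul(Rational(-40, 9), 0), -4) = Mul(0, -4) = 0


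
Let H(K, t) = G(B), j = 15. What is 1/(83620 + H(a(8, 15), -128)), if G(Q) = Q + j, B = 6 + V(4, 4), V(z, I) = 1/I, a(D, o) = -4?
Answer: 4/334565 ≈ 1.1956e-5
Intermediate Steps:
B = 25/4 (B = 6 + 1/4 = 6 + ¼ = 25/4 ≈ 6.2500)
G(Q) = 15 + Q (G(Q) = Q + 15 = 15 + Q)
H(K, t) = 85/4 (H(K, t) = 15 + 25/4 = 85/4)
1/(83620 + H(a(8, 15), -128)) = 1/(83620 + 85/4) = 1/(334565/4) = 4/334565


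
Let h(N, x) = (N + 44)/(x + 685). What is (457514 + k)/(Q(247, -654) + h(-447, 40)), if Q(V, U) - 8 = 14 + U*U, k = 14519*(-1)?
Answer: 321171375/310109647 ≈ 1.0357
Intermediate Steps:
h(N, x) = (44 + N)/(685 + x)
k = -14519
Q(V, U) = 22 + U**2 (Q(V, U) = 8 + (14 + U*U) = 8 + (14 + U**2) = 22 + U**2)
(457514 + k)/(Q(247, -654) + h(-447, 40)) = (457514 - 14519)/((22 + (-654)**2) + (44 - 447)/(685 + 40)) = 442995/((22 + 427716) - 403/725) = 442995/(427738 + (1/725)*(-403)) = 442995/(427738 - 403/725) = 442995/(310109647/725) = 442995*(725/310109647) = 321171375/310109647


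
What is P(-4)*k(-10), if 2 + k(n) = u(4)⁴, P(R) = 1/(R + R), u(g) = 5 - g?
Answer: ⅛ ≈ 0.12500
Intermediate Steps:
P(R) = 1/(2*R)
k(n) = -1 (k(n) = -2 + (5 - 1*4)⁴ = -2 + (5 - 4)⁴ = -2 + 1⁴ = -2 + 1 = -1)
P(-4)*k(-10) = ((½)/(-4))*(-1) = ((½)*(-¼))*(-1) = -⅛*(-1) = ⅛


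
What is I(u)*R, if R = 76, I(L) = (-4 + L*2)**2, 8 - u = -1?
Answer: 14896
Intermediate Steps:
u = 9 (u = 8 - 1*(-1) = 8 + 1 = 9)
I(L) = (-4 + 2*L)**2
I(u)*R = (4*(-2 + 9)**2)*76 = (4*7**2)*76 = (4*49)*76 = 196*76 = 14896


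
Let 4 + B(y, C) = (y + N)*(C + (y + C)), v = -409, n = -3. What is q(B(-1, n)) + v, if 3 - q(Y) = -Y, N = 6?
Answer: -445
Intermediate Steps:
B(y, C) = -4 + (6 + y)*(y + 2*C) (B(y, C) = -4 + (y + 6)*(C + (y + C)) = -4 + (6 + y)*(C + (C + y)) = -4 + (6 + y)*(y + 2*C))
q(Y) = 3 + Y (q(Y) = 3 - (-1)*Y = 3 + Y)
q(B(-1, n)) + v = (3 + (-4 + (-1)² + 6*(-1) + 12*(-3) + 2*(-3)*(-1))) - 409 = (3 + (-4 + 1 - 6 - 36 + 6)) - 409 = (3 - 39) - 409 = -36 - 409 = -445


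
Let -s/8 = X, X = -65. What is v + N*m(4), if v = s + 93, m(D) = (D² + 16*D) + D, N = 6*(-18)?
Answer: -8459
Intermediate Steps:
N = -108
s = 520 (s = -8*(-65) = 520)
m(D) = D² + 17*D
v = 613 (v = 520 + 93 = 613)
v + N*m(4) = 613 - 432*(17 + 4) = 613 - 432*21 = 613 - 108*84 = 613 - 9072 = -8459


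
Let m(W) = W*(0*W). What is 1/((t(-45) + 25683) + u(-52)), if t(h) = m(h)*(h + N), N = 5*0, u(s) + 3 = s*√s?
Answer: 1605/41225188 + 13*I*√13/82450376 ≈ 3.8932e-5 + 5.6849e-7*I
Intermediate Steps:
m(W) = 0 (m(W) = W*0 = 0)
u(s) = -3 + s^(3/2) (u(s) = -3 + s*√s = -3 + s^(3/2))
N = 0
t(h) = 0 (t(h) = 0*(h + 0) = 0*h = 0)
1/((t(-45) + 25683) + u(-52)) = 1/((0 + 25683) + (-3 + (-52)^(3/2))) = 1/(25683 + (-3 - 104*I*√13)) = 1/(25680 - 104*I*√13)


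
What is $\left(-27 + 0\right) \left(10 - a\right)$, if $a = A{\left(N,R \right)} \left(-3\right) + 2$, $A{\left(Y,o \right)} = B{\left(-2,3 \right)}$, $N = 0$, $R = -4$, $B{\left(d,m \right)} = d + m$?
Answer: $-297$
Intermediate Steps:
$A{\left(Y,o \right)} = 1$ ($A{\left(Y,o \right)} = -2 + 3 = 1$)
$a = -1$ ($a = 1 \left(-3\right) + 2 = -3 + 2 = -1$)
$\left(-27 + 0\right) \left(10 - a\right) = \left(-27 + 0\right) \left(10 - -1\right) = - 27 \left(10 + 1\right) = \left(-27\right) 11 = -297$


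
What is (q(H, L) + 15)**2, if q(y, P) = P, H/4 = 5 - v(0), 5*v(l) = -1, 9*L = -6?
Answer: 1849/9 ≈ 205.44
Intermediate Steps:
L = -2/3 (L = (1/9)*(-6) = -2/3 ≈ -0.66667)
v(l) = -1/5 (v(l) = (1/5)*(-1) = -1/5)
H = 104/5 (H = 4*(5 - 1*(-1/5)) = 4*(5 + 1/5) = 4*(26/5) = 104/5 ≈ 20.800)
(q(H, L) + 15)**2 = (-2/3 + 15)**2 = (43/3)**2 = 1849/9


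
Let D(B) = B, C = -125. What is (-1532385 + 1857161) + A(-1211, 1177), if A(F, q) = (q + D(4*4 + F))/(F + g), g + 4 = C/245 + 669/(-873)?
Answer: 5632553724974/17342887 ≈ 3.2478e+5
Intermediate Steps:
g = -75238/14259 (g = -4 + (-125/245 + 669/(-873)) = -4 + (-125*1/245 + 669*(-1/873)) = -4 + (-25/49 - 223/291) = -4 - 18202/14259 = -75238/14259 ≈ -5.2765)
A(F, q) = (16 + F + q)/(-75238/14259 + F) (A(F, q) = (q + (4*4 + F))/(F - 75238/14259) = (q + (16 + F))/(-75238/14259 + F) = (16 + F + q)/(-75238/14259 + F))
(-1532385 + 1857161) + A(-1211, 1177) = (-1532385 + 1857161) + 14259*(16 - 1211 + 1177)/(-75238 + 14259*(-1211)) = 324776 + 14259*(-18)/(-75238 - 17267649) = 324776 + 14259*(-18)/(-17342887) = 324776 + 14259*(-1/17342887)*(-18) = 324776 + 256662/17342887 = 5632553724974/17342887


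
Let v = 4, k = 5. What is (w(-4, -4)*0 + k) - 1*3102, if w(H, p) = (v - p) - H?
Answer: -3097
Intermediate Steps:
w(H, p) = 4 - H - p (w(H, p) = (4 - p) - H = 4 - H - p)
(w(-4, -4)*0 + k) - 1*3102 = ((4 - 1*(-4) - 1*(-4))*0 + 5) - 1*3102 = ((4 + 4 + 4)*0 + 5) - 3102 = (12*0 + 5) - 3102 = (0 + 5) - 3102 = 5 - 3102 = -3097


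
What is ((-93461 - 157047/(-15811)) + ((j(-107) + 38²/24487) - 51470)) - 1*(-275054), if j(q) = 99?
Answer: 50421133249427/387163957 ≈ 1.3023e+5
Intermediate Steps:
((-93461 - 157047/(-15811)) + ((j(-107) + 38²/24487) - 51470)) - 1*(-275054) = ((-93461 - 157047/(-15811)) + ((99 + 38²/24487) - 51470)) - 1*(-275054) = ((-93461 - 157047*(-1/15811)) + ((99 + 1444*(1/24487)) - 51470)) + 275054 = ((-93461 + 157047/15811) + ((99 + 1444/24487) - 51470)) + 275054 = (-1477554824/15811 + (2425657/24487 - 51470)) + 275054 = (-1477554824/15811 - 1257920233/24487) + 275054 = -56069861779251/387163957 + 275054 = 50421133249427/387163957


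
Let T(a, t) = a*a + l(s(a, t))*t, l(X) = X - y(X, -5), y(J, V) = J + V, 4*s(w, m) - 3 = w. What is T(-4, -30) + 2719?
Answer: 2585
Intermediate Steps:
s(w, m) = 3/4 + w/4
l(X) = 5 (l(X) = X - (X - 5) = X - (-5 + X) = X + (5 - X) = 5)
T(a, t) = a**2 + 5*t (T(a, t) = a*a + 5*t = a**2 + 5*t)
T(-4, -30) + 2719 = ((-4)**2 + 5*(-30)) + 2719 = (16 - 150) + 2719 = -134 + 2719 = 2585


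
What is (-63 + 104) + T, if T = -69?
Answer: -28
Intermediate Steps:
(-63 + 104) + T = (-63 + 104) - 69 = 41 - 69 = -28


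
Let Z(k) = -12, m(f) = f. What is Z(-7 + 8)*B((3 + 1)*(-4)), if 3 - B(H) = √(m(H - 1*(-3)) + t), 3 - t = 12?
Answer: -36 + 12*I*√22 ≈ -36.0 + 56.285*I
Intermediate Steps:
t = -9 (t = 3 - 1*12 = 3 - 12 = -9)
B(H) = 3 - √(-6 + H) (B(H) = 3 - √((H - 1*(-3)) - 9) = 3 - √((H + 3) - 9) = 3 - √((3 + H) - 9) = 3 - √(-6 + H))
Z(-7 + 8)*B((3 + 1)*(-4)) = -12*(3 - √(-6 + (3 + 1)*(-4))) = -12*(3 - √(-6 + 4*(-4))) = -12*(3 - √(-6 - 16)) = -12*(3 - √(-22)) = -12*(3 - I*√22) = -36 + 12*I*√22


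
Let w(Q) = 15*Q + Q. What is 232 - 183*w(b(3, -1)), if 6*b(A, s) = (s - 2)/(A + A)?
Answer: 476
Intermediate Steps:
b(A, s) = (-2 + s)/(12*A) (b(A, s) = ((s - 2)/(A + A))/6 = ((-2 + s)/((2*A)))/6 = ((-2 + s)*(1/(2*A)))/6 = ((-2 + s)/(2*A))/6 = (-2 + s)/(12*A))
w(Q) = 16*Q
232 - 183*w(b(3, -1)) = 232 - 2928*(1/12)*(-2 - 1)/3 = 232 - 2928*(1/12)*(1/3)*(-3) = 232 - 2928*(-1)/12 = 232 - 183*(-4/3) = 232 + 244 = 476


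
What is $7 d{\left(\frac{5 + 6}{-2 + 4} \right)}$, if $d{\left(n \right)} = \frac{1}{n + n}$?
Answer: $\frac{7}{11} \approx 0.63636$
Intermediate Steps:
$d{\left(n \right)} = \frac{1}{2 n}$
$7 d{\left(\frac{5 + 6}{-2 + 4} \right)} = 7 \frac{1}{2 \frac{5 + 6}{-2 + 4}} = 7 \frac{1}{2 \cdot \frac{11}{2}} = 7 \cdot \frac{1}{2} \cdot \frac{2}{11} = 7 \cdot \frac{1}{11} = \frac{7}{11}$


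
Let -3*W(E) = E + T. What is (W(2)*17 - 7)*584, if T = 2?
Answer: -51976/3 ≈ -17325.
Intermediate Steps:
W(E) = -⅔ - E/3 (W(E) = -(E + 2)/3 = -(2 + E)/3 = -⅔ - E/3)
(W(2)*17 - 7)*584 = ((-⅔ - ⅓*2)*17 - 7)*584 = ((-⅔ - ⅔)*17 - 7)*584 = (-4/3*17 - 7)*584 = (-68/3 - 7)*584 = -89/3*584 = -51976/3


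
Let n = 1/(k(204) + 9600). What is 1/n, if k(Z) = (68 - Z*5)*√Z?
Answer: 9600 - 1904*√51 ≈ -3997.3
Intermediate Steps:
k(Z) = √Z*(68 - 5*Z) (k(Z) = (68 - 5*Z)*√Z = √Z*(68 - 5*Z))
n = 1/(9600 - 1904*√51) (n = 1/(√204*(68 - 5*204) + 9600) = 1/((2*√51)*(68 - 1020) + 9600) = 1/((2*√51)*(-952) + 9600) = 1/(-1904*√51 + 9600) = 1/(9600 - 1904*√51) ≈ -0.00025017)
1/n = 1/(-25/241474 - 119*√51/5795376)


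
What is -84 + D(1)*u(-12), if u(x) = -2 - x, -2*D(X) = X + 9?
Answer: -134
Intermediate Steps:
D(X) = -9/2 - X/2 (D(X) = -(X + 9)/2 = -(9 + X)/2 = -9/2 - X/2)
-84 + D(1)*u(-12) = -84 + (-9/2 - ½*1)*(-2 - 1*(-12)) = -84 + (-9/2 - ½)*(-2 + 12) = -84 - 5*10 = -84 - 50 = -134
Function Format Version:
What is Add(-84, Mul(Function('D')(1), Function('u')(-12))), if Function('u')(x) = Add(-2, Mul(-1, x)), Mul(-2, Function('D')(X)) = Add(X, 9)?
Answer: -134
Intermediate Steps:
Function('D')(X) = Add(Rational(-9, 2), Mul(Rational(-1, 2), X)) (Function('D')(X) = Mul(Rational(-1, 2), Add(X, 9)) = Mul(Rational(-1, 2), Add(9, X)) = Add(Rational(-9, 2), Mul(Rational(-1, 2), X)))
Add(-84, Mul(Function('D')(1), Function('u')(-12))) = Add(-84, Mul(Add(Rational(-9, 2), Mul(Rational(-1, 2), 1)), Add(-2, Mul(-1, -12)))) = Add(-84, Mul(Add(Rational(-9, 2), Rational(-1, 2)), Add(-2, 12))) = Add(-84, Mul(-5, 10)) = Add(-84, -50) = -134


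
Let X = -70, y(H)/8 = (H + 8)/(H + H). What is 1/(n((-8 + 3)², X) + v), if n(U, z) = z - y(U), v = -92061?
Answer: -25/2303407 ≈ -1.0853e-5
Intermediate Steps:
y(H) = 4*(8 + H)/H (y(H) = 8*((H + 8)/(H + H)) = 8*((8 + H)/((2*H))) = 8*((8 + H)*(1/(2*H))) = 8*((8 + H)/(2*H)) = 4*(8 + H)/H)
n(U, z) = -4 + z - 32/U (n(U, z) = z - (4 + 32/U) = z + (-4 - 32/U) = -4 + z - 32/U)
1/(n((-8 + 3)², X) + v) = 1/((-4 - 70 - 32/(-8 + 3)²) - 92061) = 1/((-4 - 70 - 32/((-5)²)) - 92061) = 1/((-4 - 70 - 32/25) - 92061) = 1/(-1882/25 - 92061) = 1/(-2303407/25) = -25/2303407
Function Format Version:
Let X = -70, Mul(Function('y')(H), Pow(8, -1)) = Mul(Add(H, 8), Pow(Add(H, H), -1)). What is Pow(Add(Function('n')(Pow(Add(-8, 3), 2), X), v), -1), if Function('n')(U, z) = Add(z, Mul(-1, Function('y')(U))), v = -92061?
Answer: Rational(-25, 2303407) ≈ -1.0853e-5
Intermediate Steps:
Function('y')(H) = Mul(4, Pow(H, -1), Add(8, H)) (Function('y')(H) = Mul(8, Mul(Add(H, 8), Pow(Add(H, H), -1))) = Mul(8, Mul(Add(8, H), Pow(Mul(2, H), -1))) = Mul(8, Mul(Add(8, H), Mul(Rational(1, 2), Pow(H, -1)))) = Mul(8, Mul(Rational(1, 2), Pow(H, -1), Add(8, H))) = Mul(4, Pow(H, -1), Add(8, H)))
Function('n')(U, z) = Add(-4, z, Mul(-32, Pow(U, -1))) (Function('n')(U, z) = Add(z, Mul(-1, Add(4, Mul(32, Pow(U, -1))))) = Add(z, Add(-4, Mul(-32, Pow(U, -1)))) = Add(-4, z, Mul(-32, Pow(U, -1))))
Pow(Add(Function('n')(Pow(Add(-8, 3), 2), X), v), -1) = Pow(Add(Add(-4, -70, Mul(-32, Pow(Pow(Add(-8, 3), 2), -1))), -92061), -1) = Pow(Add(Add(-4, -70, Mul(-32, Pow(Pow(-5, 2), -1))), -92061), -1) = Pow(Add(Add(-4, -70, Mul(-32, Pow(25, -1))), -92061), -1) = Pow(Add(Add(-4, -70, Mul(-32, Rational(1, 25))), -92061), -1) = Pow(Add(Add(-4, -70, Rational(-32, 25)), -92061), -1) = Pow(Add(Rational(-1882, 25), -92061), -1) = Pow(Rational(-2303407, 25), -1) = Rational(-25, 2303407)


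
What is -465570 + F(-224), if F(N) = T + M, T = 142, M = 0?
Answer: -465428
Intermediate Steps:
F(N) = 142 (F(N) = 142 + 0 = 142)
-465570 + F(-224) = -465570 + 142 = -465428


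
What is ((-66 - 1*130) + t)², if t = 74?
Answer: 14884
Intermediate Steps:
((-66 - 1*130) + t)² = ((-66 - 1*130) + 74)² = ((-66 - 130) + 74)² = (-196 + 74)² = (-122)² = 14884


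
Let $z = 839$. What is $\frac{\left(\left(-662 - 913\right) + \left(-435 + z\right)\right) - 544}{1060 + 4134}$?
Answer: $- \frac{35}{106} \approx -0.33019$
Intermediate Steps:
$\frac{\left(\left(-662 - 913\right) + \left(-435 + z\right)\right) - 544}{1060 + 4134} = \frac{\left(\left(-662 - 913\right) + \left(-435 + 839\right)\right) - 544}{1060 + 4134} = \frac{\left(-1575 + 404\right) - 544}{5194} = \left(-1171 - 544\right) \frac{1}{5194} = \left(-1715\right) \frac{1}{5194} = - \frac{35}{106}$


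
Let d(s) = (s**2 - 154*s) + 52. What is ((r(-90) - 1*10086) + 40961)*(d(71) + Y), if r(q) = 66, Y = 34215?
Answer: 877919934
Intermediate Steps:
d(s) = 52 + s**2 - 154*s
((r(-90) - 1*10086) + 40961)*(d(71) + Y) = ((66 - 1*10086) + 40961)*((52 + 71**2 - 154*71) + 34215) = ((66 - 10086) + 40961)*((52 + 5041 - 10934) + 34215) = (-10020 + 40961)*(-5841 + 34215) = 30941*28374 = 877919934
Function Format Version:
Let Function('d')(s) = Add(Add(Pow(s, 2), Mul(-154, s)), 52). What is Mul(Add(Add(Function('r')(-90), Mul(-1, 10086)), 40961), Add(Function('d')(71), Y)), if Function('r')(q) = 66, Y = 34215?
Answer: 877919934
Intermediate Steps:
Function('d')(s) = Add(52, Pow(s, 2), Mul(-154, s))
Mul(Add(Add(Function('r')(-90), Mul(-1, 10086)), 40961), Add(Function('d')(71), Y)) = Mul(Add(Add(66, Mul(-1, 10086)), 40961), Add(Add(52, Pow(71, 2), Mul(-154, 71)), 34215)) = Mul(Add(Add(66, -10086), 40961), Add(Add(52, 5041, -10934), 34215)) = Mul(Add(-10020, 40961), Add(-5841, 34215)) = Mul(30941, 28374) = 877919934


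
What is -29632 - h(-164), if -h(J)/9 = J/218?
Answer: -3230626/109 ≈ -29639.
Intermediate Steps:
h(J) = -9*J/218
-29632 - h(-164) = -29632 - (-9)*(-164)/218 = -29632 - 1*738/109 = -29632 - 738/109 = -3230626/109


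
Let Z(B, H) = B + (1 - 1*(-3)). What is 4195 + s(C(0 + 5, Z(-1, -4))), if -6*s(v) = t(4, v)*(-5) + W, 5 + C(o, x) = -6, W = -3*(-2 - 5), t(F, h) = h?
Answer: 12547/3 ≈ 4182.3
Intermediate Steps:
W = 21 (W = -3*(-7) = 21)
Z(B, H) = 4 + B (Z(B, H) = B + (1 + 3) = B + 4 = 4 + B)
C(o, x) = -11 (C(o, x) = -5 - 6 = -11)
s(v) = -7/2 + 5*v/6 (s(v) = -(v*(-5) + 21)/6 = -(-5*v + 21)/6 = -(21 - 5*v)/6 = -7/2 + 5*v/6)
4195 + s(C(0 + 5, Z(-1, -4))) = 4195 + (-7/2 + (⅚)*(-11)) = 4195 + (-7/2 - 55/6) = 4195 - 38/3 = 12547/3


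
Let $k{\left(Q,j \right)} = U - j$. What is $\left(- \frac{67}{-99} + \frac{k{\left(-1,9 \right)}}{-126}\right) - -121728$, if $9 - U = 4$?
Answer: $\frac{84357995}{693} \approx 1.2173 \cdot 10^{5}$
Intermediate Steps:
$U = 5$ ($U = 9 - 4 = 5$)
$k{\left(Q,j \right)} = 5 - j$
$\left(- \frac{67}{-99} + \frac{k{\left(-1,9 \right)}}{-126}\right) - -121728 = \left(- \frac{67}{-99} + \frac{5 - 9}{-126}\right) - -121728 = \left(\left(-67\right) \left(- \frac{1}{99}\right) + \left(5 - 9\right) \left(- \frac{1}{126}\right)\right) + 121728 = \left(\frac{67}{99} - - \frac{2}{63}\right) + 121728 = \left(\frac{67}{99} + \frac{2}{63}\right) + 121728 = \frac{491}{693} + 121728 = \frac{84357995}{693}$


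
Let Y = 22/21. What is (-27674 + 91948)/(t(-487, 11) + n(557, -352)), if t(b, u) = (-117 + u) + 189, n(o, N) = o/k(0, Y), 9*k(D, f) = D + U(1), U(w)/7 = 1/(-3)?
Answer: -224959/7229 ≈ -31.119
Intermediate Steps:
Y = 22/21 (Y = 22*(1/21) = 22/21 ≈ 1.0476)
U(w) = -7/3 (U(w) = 7/(-3) = 7*(-1/3) = -7/3)
k(D, f) = -7/27 + D/9 (k(D, f) = (D - 7/3)/9 = (-7/3 + D)/9 = -7/27 + D/9)
n(o, N) = -27*o/7 (n(o, N) = o/(-7/27 + (1/9)*0) = o/(-7/27 + 0) = o/(-7/27) = o*(-27/7) = -27*o/7)
t(b, u) = 72 + u
(-27674 + 91948)/(t(-487, 11) + n(557, -352)) = (-27674 + 91948)/((72 + 11) - 27/7*557) = 64274/(83 - 15039/7) = 64274/(-14458/7) = 64274*(-7/14458) = -224959/7229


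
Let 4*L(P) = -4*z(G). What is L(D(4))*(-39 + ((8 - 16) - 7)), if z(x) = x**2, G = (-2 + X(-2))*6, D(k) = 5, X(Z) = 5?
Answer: 17496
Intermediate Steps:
G = 18 (G = (-2 + 5)*6 = 3*6 = 18)
L(P) = -324 (L(P) = (-4*18**2)/4 = (-4*324)/4 = (1/4)*(-1296) = -324)
L(D(4))*(-39 + ((8 - 16) - 7)) = -324*(-39 + ((8 - 16) - 7)) = -324*(-39 + (-8 - 7)) = -324*(-39 - 15) = -324*(-54) = 17496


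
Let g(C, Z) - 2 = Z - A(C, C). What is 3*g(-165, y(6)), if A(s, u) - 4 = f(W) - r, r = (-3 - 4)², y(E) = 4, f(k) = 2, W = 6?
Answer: 147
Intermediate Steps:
r = 49 (r = (-7)² = 49)
A(s, u) = -43 (A(s, u) = 4 + (2 - 1*49) = 4 + (2 - 49) = 4 - 47 = -43)
g(C, Z) = 45 + Z (g(C, Z) = 2 + (Z - 1*(-43)) = 2 + (Z + 43) = 2 + (43 + Z) = 45 + Z)
3*g(-165, y(6)) = 3*(45 + 4) = 3*49 = 147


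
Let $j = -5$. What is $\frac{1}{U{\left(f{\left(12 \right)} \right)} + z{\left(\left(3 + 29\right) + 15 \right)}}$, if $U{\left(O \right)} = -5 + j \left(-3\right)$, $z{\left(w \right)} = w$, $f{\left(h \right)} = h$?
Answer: $\frac{1}{57} \approx 0.017544$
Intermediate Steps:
$U{\left(O \right)} = 10$ ($U{\left(O \right)} = -5 - -15 = -5 + 15 = 10$)
$\frac{1}{U{\left(f{\left(12 \right)} \right)} + z{\left(\left(3 + 29\right) + 15 \right)}} = \frac{1}{10 + \left(\left(3 + 29\right) + 15\right)} = \frac{1}{10 + \left(32 + 15\right)} = \frac{1}{10 + 47} = \frac{1}{57}$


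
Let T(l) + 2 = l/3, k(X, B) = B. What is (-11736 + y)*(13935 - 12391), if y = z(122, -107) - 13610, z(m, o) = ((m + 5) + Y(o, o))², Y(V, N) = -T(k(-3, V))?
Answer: 24583568/9 ≈ 2.7315e+6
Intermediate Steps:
T(l) = -2 + l/3
Y(V, N) = 2 - V/3 (Y(V, N) = -(-2 + V/3) = 2 - V/3)
z(m, o) = (7 + m - o/3)² (z(m, o) = ((m + 5) + (2 - o/3))² = ((5 + m) + (2 - o/3))² = (7 + m - o/3)²)
y = 121546/9 (y = (21 - 1*(-107) + 3*122)²/9 - 13610 = (21 + 107 + 366)²/9 - 13610 = (⅑)*494² - 13610 = (⅑)*244036 - 13610 = 244036/9 - 13610 = 121546/9 ≈ 13505.)
(-11736 + y)*(13935 - 12391) = (-11736 + 121546/9)*(13935 - 12391) = (15922/9)*1544 = 24583568/9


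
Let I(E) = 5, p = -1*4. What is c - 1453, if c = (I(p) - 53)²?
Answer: 851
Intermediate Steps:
p = -4
c = 2304 (c = (5 - 53)² = (-48)² = 2304)
c - 1453 = 2304 - 1453 = 851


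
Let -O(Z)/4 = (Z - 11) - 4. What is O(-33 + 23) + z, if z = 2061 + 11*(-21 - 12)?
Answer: 1798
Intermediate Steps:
O(Z) = 60 - 4*Z (O(Z) = -4*((Z - 11) - 4) = -4*((-11 + Z) - 4) = -4*(-15 + Z) = 60 - 4*Z)
z = 1698 (z = 2061 + 11*(-33) = 2061 - 363 = 1698)
O(-33 + 23) + z = (60 - 4*(-33 + 23)) + 1698 = (60 - 4*(-10)) + 1698 = (60 + 40) + 1698 = 100 + 1698 = 1798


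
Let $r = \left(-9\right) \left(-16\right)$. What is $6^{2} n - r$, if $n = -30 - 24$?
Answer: $-2088$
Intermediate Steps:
$r = 144$
$n = -54$
$6^{2} n - r = 6^{2} \left(-54\right) - 144 = 36 \left(-54\right) - 144 = -1944 - 144 = -2088$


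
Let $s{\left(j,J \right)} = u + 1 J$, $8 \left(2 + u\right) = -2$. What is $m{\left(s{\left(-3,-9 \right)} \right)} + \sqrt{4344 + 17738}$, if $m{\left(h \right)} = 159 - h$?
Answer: $\frac{681}{4} + \sqrt{22082} \approx 318.85$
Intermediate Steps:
$u = - \frac{9}{4}$ ($u = -2 + \frac{1}{8} \left(-2\right) = -2 - \frac{1}{4} = - \frac{9}{4} \approx -2.25$)
$s{\left(j,J \right)} = - \frac{9}{4} + J$ ($s{\left(j,J \right)} = - \frac{9}{4} + 1 J = - \frac{9}{4} + J$)
$m{\left(s{\left(-3,-9 \right)} \right)} + \sqrt{4344 + 17738} = \left(159 - \left(- \frac{9}{4} - 9\right)\right) + \sqrt{4344 + 17738} = \left(159 - - \frac{45}{4}\right) + \sqrt{22082} = \left(159 + \frac{45}{4}\right) + \sqrt{22082} = \frac{681}{4} + \sqrt{22082}$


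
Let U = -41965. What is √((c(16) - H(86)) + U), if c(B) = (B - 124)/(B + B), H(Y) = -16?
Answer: 3*I*√74582/4 ≈ 204.82*I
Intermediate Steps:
c(B) = (-124 + B)/(2*B) (c(B) = (-124 + B)/((2*B)) = (-124 + B)*(1/(2*B)) = (-124 + B)/(2*B))
√((c(16) - H(86)) + U) = √(((½)*(-124 + 16)/16 - 1*(-16)) - 41965) = √(((½)*(1/16)*(-108) + 16) - 41965) = √((-27/8 + 16) - 41965) = √(101/8 - 41965) = √(-335619/8) = 3*I*√74582/4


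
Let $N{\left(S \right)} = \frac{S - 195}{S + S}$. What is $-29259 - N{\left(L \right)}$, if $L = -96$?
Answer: $- \frac{1872673}{64} \approx -29261.0$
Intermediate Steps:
$N{\left(S \right)} = \frac{-195 + S}{2 S}$
$-29259 - N{\left(L \right)} = -29259 - \frac{-195 - 96}{2 \left(-96\right)} = -29259 - \frac{1}{2} \left(- \frac{1}{96}\right) \left(-291\right) = -29259 - \frac{97}{64} = - \frac{1872673}{64}$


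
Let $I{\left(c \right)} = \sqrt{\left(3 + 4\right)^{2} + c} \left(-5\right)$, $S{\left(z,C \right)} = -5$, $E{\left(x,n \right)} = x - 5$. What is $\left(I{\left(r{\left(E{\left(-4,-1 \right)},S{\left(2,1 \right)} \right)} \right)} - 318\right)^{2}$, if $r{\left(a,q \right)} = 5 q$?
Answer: $101724 + 6360 \sqrt{6} \approx 1.173 \cdot 10^{5}$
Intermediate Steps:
$E{\left(x,n \right)} = -5 + x$ ($E{\left(x,n \right)} = x - 5 = -5 + x$)
$I{\left(c \right)} = - 5 \sqrt{49 + c}$ ($I{\left(c \right)} = \sqrt{7^{2} + c} \left(-5\right) = \sqrt{49 + c} \left(-5\right) = - 5 \sqrt{49 + c}$)
$\left(I{\left(r{\left(E{\left(-4,-1 \right)},S{\left(2,1 \right)} \right)} \right)} - 318\right)^{2} = \left(- 5 \sqrt{49 + 5 \left(-5\right)} - 318\right)^{2} = \left(- 5 \sqrt{49 - 25} - 318\right)^{2} = \left(- 5 \sqrt{24} - 318\right)^{2} = \left(- 5 \cdot 2 \sqrt{6} - 318\right)^{2} = \left(- 10 \sqrt{6} - 318\right)^{2} = \left(-318 - 10 \sqrt{6}\right)^{2}$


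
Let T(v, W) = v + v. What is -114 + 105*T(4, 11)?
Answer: 726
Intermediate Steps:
T(v, W) = 2*v
-114 + 105*T(4, 11) = -114 + 105*(2*4) = -114 + 105*8 = -114 + 840 = 726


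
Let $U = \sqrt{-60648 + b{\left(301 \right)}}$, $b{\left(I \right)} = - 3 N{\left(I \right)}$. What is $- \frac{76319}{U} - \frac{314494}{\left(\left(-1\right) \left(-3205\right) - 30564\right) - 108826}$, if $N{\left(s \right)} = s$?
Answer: $\frac{314494}{136185} + \frac{76319 i \sqrt{6839}}{20517} \approx 2.3093 + 307.62 i$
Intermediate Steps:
$b{\left(I \right)} = - 3 I$
$U = 3 i \sqrt{6839}$ ($U = \sqrt{-60648 - 903} = \sqrt{-61551} = 3 i \sqrt{6839} \approx 248.09 i$)
$- \frac{76319}{U} - \frac{314494}{\left(\left(-1\right) \left(-3205\right) - 30564\right) - 108826} = - \frac{76319}{3 i \sqrt{6839}} - \frac{314494}{\left(\left(-1\right) \left(-3205\right) - 30564\right) - 108826} = - 76319 \left(- \frac{i \sqrt{6839}}{20517}\right) - \frac{314494}{\left(3205 - 30564\right) - 108826} = \frac{76319 i \sqrt{6839}}{20517} - \frac{314494}{-27359 - 108826} = \frac{76319 i \sqrt{6839}}{20517} - \frac{314494}{-136185} = \frac{76319 i \sqrt{6839}}{20517} - - \frac{314494}{136185} = \frac{76319 i \sqrt{6839}}{20517} + \frac{314494}{136185} = \frac{314494}{136185} + \frac{76319 i \sqrt{6839}}{20517}$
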